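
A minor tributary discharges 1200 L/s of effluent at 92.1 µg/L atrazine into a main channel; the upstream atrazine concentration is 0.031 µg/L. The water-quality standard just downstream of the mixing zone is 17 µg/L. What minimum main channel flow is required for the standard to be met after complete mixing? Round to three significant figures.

5310 L/s

Set C_mix = 17: (Q·0.03100 + 1200·92.10) / (Q + 1200) = 17
→ Q = 1200·(92.10 − 17)/(17 − 0.03100) = 5311 L/s.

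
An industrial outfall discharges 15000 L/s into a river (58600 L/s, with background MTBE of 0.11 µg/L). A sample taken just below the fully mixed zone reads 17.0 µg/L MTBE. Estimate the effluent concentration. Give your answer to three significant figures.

Mass balance: 58600·0.1100 + 15000·Cₑ = 73600·17.00
→ Cₑ = (73600·17.00 − 58600·0.1100) / 15000 = 82.98 µg/L.

83.0 µg/L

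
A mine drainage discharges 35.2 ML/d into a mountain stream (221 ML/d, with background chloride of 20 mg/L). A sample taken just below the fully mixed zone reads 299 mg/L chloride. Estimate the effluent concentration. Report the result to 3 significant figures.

2050 mg/L

Mass balance: 221.0·20.00 + 35.20·Cₑ = 256.2·299.0
→ Cₑ = (256.2·299.0 − 221.0·20.00) / 35.20 = 2051 mg/L.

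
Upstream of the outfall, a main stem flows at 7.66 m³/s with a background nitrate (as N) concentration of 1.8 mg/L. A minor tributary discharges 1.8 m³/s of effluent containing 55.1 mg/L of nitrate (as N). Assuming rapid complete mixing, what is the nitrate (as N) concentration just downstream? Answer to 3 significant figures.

Mixed concentration C = ΣQC/ΣQ = (7.660·1.800 + 1.800·55.10) / 9.460 = 113.0/9.460 = 11.94 mg/L.

11.9 mg/L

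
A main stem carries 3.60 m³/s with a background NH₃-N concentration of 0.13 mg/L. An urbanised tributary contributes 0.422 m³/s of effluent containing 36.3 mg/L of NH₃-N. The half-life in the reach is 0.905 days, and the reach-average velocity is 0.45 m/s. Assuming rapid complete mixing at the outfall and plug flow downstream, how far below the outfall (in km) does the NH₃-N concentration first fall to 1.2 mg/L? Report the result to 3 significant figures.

60.2 km

Flow-weighted average: C = (3.600·0.1300 + 0.4220·36.30) / 4.022 = 15.79/4.022 = 3.925 mg/L.
Half-life 0.905 d → k = ln 2 / 0.905 = 0.7659 d⁻¹.
Set 3.925·exp(−k·t) = 1.2 → t = ln(3.925/1.2)/k = 133700 s = 37.13 h.
Distance = v·t = 0.45·133700 = 60160 m = 60.16 km.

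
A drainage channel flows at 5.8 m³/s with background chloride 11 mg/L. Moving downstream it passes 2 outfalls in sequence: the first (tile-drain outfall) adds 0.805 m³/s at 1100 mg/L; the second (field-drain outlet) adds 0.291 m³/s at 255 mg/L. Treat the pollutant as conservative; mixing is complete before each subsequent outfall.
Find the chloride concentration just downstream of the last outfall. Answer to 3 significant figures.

Outfall 1: combined Q = 6.605 m³/s; C = (5.800·11.00 + 0.8050·1100)/6.605 = 143.7 mg/L.
Outfall 2: combined Q = 6.896 m³/s; C = (6.605·143.7 + 0.2910·255.0)/6.896 = 148.4 mg/L.

148 mg/L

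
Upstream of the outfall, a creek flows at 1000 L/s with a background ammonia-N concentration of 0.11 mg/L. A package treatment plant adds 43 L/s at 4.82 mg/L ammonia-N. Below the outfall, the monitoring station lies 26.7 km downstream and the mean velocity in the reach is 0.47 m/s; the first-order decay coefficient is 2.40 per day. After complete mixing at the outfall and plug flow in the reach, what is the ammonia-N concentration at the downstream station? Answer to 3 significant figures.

0.0628 mg/L

Mixed concentration C = ΣQC/ΣQ = (1000·0.1100 + 43.00·4.820) / 1043 = 317.3/1043 = 0.3042 mg/L.
Travel time t = 26.7·1000 / 0.47 = 56810 s = 15.78 h.
First-order decay: C = 0.3042·exp(−k·t) = 0.3042·0.2064 = 0.06278 mg/L.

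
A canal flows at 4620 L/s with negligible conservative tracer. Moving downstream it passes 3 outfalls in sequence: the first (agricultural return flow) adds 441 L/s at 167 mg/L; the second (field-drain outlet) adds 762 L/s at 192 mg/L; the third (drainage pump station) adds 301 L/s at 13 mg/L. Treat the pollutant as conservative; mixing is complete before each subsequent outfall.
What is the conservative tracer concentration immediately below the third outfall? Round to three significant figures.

36.6 mg/L

Below outfall 1: Q → 5061 L/s, C = (4620·0 + 441.0·167.0)/5061 = 14.55 mg/L.
Below outfall 2: Q → 5823 L/s, C = (5061·14.55 + 762.0·192.0)/5823 = 37.77 mg/L.
Below outfall 3: Q → 6124 L/s, C = (5823·37.77 + 301.0·13.00)/6124 = 36.56 mg/L.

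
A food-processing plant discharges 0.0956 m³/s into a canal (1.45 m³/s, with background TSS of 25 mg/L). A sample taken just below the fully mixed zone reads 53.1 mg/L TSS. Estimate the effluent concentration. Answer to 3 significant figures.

Mass balance: 1.450·25.00 + 0.09560·Cₑ = 1.546·53.10
→ Cₑ = (1.546·53.10 − 1.450·25.00) / 0.09560 = 479.3 mg/L.

479 mg/L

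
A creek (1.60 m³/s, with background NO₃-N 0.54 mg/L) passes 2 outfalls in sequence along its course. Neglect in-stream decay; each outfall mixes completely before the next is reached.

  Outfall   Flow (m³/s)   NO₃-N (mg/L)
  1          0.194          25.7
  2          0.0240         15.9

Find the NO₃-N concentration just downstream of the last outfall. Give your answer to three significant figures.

Below outfall 1: Q → 1.794 m³/s, C = (1.600·0.5400 + 0.1940·25.70)/1.794 = 3.261 mg/L.
Below outfall 2: Q → 1.818 m³/s, C = (1.794·3.261 + 0.02400·15.90)/1.818 = 3.428 mg/L.

3.43 mg/L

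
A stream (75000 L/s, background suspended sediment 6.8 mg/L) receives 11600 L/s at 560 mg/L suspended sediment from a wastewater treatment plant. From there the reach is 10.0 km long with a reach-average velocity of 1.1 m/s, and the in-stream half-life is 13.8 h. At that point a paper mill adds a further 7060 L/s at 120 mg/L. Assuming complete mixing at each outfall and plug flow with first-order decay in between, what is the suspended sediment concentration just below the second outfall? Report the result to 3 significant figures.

74.9 mg/L

Flow-weighted average: C = (75000·6.800 + 11600·560.0) / 86600 = 7006000/86600 = 80.90 mg/L; combined flow 86600 L/s.
Travel time t = 10.0·1000 / 1.1 = 9091 s = 2.525 h.
Half-life 13.8 h → k = ln 2 / 13.8 = 0.05023 h⁻¹ = 1.205 d⁻¹.
After decay, C = 80.90 × e^(−kt) = 80.90 × 0.8809 = 71.26 mg/L.
Second outfall: C = (86600·71.26 + 7060·120.0)/93660 = 74.94 mg/L.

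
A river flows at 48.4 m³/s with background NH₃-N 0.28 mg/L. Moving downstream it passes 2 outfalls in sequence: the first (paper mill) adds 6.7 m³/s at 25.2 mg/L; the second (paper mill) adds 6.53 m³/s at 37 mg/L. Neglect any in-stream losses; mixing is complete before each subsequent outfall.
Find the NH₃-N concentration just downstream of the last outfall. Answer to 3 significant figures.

6.88 mg/L

Outfall 1: combined Q = 55.10 m³/s; C = (48.40·0.2800 + 6.700·25.20)/55.10 = 3.310 mg/L.
Outfall 2: combined Q = 61.63 m³/s; C = (55.10·3.310 + 6.530·37.00)/61.63 = 6.880 mg/L.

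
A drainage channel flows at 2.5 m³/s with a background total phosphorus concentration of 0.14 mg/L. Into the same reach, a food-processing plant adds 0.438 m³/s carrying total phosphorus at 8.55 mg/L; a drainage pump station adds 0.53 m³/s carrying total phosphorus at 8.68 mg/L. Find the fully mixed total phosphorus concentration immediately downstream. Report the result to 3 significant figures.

2.51 mg/L

After mixing, C = (2.500·0.1400 + 0.4380·8.550 + 0.5300·8.680) / 3.468 = 8.695/3.468 = 2.507 mg/L.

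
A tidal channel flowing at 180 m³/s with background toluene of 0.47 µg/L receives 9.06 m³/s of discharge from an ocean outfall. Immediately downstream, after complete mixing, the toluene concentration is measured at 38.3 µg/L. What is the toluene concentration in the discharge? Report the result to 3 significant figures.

790 µg/L

Mass balance: 180.0·0.4700 + 9.060·Cₑ = 189.1·38.30
→ Cₑ = (189.1·38.30 − 180.0·0.4700) / 9.060 = 789.9 µg/L.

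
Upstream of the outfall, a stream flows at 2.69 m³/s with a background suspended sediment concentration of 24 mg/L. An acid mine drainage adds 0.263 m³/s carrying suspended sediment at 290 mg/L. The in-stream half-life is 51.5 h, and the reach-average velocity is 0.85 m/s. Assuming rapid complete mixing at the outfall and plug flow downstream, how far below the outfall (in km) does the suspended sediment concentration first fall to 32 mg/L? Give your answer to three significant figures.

Mixed concentration C = ΣQC/ΣQ = (2.690·24.00 + 0.2630·290.0) / 2.953 = 140.8/2.953 = 47.69 mg/L.
Half-life 51.5 h → k = ln 2 / 51.5 = 0.01346 h⁻¹ = 0.3230 d⁻¹.
Set 47.69·exp(−k·t) = 32 → t = ln(47.69/32)/k = 106700 s = 29.64 h.
Distance = v·t = 0.85·106700 = 90710 m = 90.71 km.

90.7 km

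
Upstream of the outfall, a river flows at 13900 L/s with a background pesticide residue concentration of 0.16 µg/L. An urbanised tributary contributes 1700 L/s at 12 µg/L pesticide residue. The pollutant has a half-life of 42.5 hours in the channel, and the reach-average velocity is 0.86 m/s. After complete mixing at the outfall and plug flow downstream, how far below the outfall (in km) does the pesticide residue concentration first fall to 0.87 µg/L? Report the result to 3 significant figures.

97.0 km

Mixed concentration C = ΣQC/ΣQ = (13900·0.1600 + 1700·12.00) / 15600 = 22620/15600 = 1.450 µg/L.
Half-life 42.5 h → k = ln 2 / 42.5 = 0.01631 h⁻¹ = 0.3914 d⁻¹.
Set 1.450·exp(−k·t) = 0.87 → t = ln(1.450/0.87)/k = 112800 s = 31.33 h.
Distance = v·t = 0.86·112800 = 97000 m = 97.00 km.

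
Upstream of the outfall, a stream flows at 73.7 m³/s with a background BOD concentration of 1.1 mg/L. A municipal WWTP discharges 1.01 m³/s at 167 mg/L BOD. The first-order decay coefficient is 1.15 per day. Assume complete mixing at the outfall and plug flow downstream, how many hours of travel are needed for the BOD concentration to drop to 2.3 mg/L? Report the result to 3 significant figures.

After mixing, C = (73.70·1.100 + 1.010·167.0) / 74.71 = 249.7/74.71 = 3.343 mg/L.
3.343·exp(−k·t) = 2.3 → t = ln(3.343/2.3)/k = 28090 s = 7.803 h.

7.80 h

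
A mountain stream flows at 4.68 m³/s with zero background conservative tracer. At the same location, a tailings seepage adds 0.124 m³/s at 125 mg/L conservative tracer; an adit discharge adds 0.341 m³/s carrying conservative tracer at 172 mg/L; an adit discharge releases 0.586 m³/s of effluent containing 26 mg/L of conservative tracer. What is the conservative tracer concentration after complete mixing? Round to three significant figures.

Mixed concentration C = ΣQC/ΣQ = (4.680·0 + 0.1240·125.0 + 0.3410·172.0 + 0.5860·26.00) / 5.731 = 89.39/5.731 = 15.60 mg/L.

15.6 mg/L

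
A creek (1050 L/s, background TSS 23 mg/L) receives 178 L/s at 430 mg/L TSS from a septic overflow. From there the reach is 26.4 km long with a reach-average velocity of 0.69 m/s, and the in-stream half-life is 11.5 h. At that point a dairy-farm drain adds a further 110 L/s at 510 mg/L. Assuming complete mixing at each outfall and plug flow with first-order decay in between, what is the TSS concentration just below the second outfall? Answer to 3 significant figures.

Mixed concentration C = ΣQC/ΣQ = (1050·23.00 + 178.0·430.0) / 1228 = 100700/1228 = 82.00 mg/L; combined flow 1228 L/s.
Travel time t = 26.4·1000 / 0.69 = 38260 s = 10.63 h.
Half-life 11.5 h → k = ln 2 / 11.5 = 0.06027 h⁻¹ = 1.447 d⁻¹.
Applying C = C₀e^(−kt): 82.00 × 0.5270 = 43.21 mg/L.
Second outfall: C = (1228·43.21 + 110.0·510.0)/1338 = 81.59 mg/L.

81.6 mg/L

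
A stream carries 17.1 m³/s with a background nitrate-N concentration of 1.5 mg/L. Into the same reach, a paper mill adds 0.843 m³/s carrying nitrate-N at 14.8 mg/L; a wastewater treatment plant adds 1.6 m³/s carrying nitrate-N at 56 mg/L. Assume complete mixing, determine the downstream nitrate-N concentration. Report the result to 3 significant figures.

6.54 mg/L

Mass balance: C = (17.10·1.500 + 0.8430·14.80 + 1.600·56.00) / 19.54 = 127.7/19.54 = 6.536 mg/L.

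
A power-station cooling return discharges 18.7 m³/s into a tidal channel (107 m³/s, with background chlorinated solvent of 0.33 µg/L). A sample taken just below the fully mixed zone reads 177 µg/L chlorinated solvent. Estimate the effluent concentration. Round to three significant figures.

1190 µg/L

Mass balance: 107.0·0.3300 + 18.70·Cₑ = 125.7·177.0
→ Cₑ = (125.7·177.0 − 107.0·0.3300) / 18.70 = 1188 µg/L.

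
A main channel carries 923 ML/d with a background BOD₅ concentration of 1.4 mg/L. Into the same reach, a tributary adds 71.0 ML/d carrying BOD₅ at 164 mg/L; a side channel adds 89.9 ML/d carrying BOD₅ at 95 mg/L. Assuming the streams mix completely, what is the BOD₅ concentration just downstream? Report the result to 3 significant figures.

Conservation of mass: C = (923.0·1.400 + 71.00·164.0 + 89.90·95.00) / 1084 = 21480/1084 = 19.81 mg/L.

19.8 mg/L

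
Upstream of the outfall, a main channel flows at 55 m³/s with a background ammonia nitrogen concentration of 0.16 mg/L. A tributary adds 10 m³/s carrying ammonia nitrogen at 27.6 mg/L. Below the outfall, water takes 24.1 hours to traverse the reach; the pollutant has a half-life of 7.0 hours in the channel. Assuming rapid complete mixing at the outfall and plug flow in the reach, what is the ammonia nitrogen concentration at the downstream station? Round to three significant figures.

Conservation of mass: C = (55.00·0.1600 + 10.00·27.60) / 65.00 = 284.8/65.00 = 4.382 mg/L.
Half-life 7.0 h → k = ln 2 / 7.0 = 0.09902 h⁻¹ = 2.377 d⁻¹.
After decay, C = 4.382 × e^(−kt) = 4.382 × 0.09196 = 0.4029 mg/L.

0.403 mg/L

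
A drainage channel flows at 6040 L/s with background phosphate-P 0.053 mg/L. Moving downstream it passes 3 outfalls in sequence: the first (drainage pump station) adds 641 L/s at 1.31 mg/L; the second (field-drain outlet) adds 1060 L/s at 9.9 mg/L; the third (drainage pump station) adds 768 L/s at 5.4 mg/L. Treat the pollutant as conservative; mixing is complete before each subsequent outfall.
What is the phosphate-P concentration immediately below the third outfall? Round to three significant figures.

After outfall 1: Q = 6040 + 641.0 = 6681 L/s; C = (6040·0.05300 + 641.0·1.310)/6681 = 0.1736 mg/L.
After outfall 2: Q = 6681 + 1060 = 7741 L/s; C = (6681·0.1736 + 1060·9.900)/7741 = 1.505 mg/L.
After outfall 3: Q = 7741 + 768.0 = 8509 L/s; C = (7741·1.505 + 768.0·5.400)/8509 = 1.857 mg/L.

1.86 mg/L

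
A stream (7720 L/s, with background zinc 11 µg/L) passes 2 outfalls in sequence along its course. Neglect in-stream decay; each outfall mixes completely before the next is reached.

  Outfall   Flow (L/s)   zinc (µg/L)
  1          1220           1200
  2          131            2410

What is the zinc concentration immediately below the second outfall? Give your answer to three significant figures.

Below outfall 1: Q → 8940 L/s, C = (7720·11.00 + 1220·1200)/8940 = 173.3 µg/L.
Below outfall 2: Q → 9071 L/s, C = (8940·173.3 + 131.0·2410)/9071 = 205.6 µg/L.

206 µg/L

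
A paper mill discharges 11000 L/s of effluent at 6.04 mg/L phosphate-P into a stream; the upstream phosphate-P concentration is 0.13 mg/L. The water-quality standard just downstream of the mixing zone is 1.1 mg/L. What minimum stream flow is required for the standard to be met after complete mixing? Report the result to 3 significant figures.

Set C_mix = 1.1: (Q·0.1300 + 11000·6.040) / (Q + 11000) = 1.1
→ Q = 11000·(6.040 − 1.1)/(1.1 − 0.1300) = 56020 L/s.

56000 L/s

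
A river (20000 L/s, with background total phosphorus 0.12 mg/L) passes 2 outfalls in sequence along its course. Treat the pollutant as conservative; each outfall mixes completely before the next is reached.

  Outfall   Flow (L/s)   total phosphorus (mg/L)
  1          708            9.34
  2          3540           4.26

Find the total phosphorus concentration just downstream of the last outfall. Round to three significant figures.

0.994 mg/L

After outfall 1: Q = 20000 + 708.0 = 20710 L/s; C = (20000·0.1200 + 708.0·9.340)/20710 = 0.4352 mg/L.
After outfall 2: Q = 20710 + 3540 = 24250 L/s; C = (20710·0.4352 + 3540·4.260)/24250 = 0.9936 mg/L.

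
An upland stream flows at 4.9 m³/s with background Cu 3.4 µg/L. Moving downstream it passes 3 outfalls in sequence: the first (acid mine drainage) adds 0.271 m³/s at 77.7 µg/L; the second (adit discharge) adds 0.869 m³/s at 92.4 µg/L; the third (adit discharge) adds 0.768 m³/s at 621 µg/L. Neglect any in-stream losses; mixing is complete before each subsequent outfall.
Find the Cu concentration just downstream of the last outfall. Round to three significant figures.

Below outfall 1: Q → 5.171 m³/s, C = (4.900·3.400 + 0.2710·77.70)/5.171 = 7.294 µg/L.
Below outfall 2: Q → 6.040 m³/s, C = (5.171·7.294 + 0.8690·92.40)/6.040 = 19.54 µg/L.
Below outfall 3: Q → 6.808 m³/s, C = (6.040·19.54 + 0.7680·621.0)/6.808 = 87.39 µg/L.

87.4 µg/L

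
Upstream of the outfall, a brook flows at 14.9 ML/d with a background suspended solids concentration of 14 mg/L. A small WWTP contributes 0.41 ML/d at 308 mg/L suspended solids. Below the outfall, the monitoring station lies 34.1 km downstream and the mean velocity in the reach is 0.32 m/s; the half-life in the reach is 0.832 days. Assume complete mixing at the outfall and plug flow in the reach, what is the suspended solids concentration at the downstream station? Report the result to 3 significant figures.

7.83 mg/L

Conservation of mass: C = (14.90·14.00 + 0.4100·308.0) / 15.31 = 334.9/15.31 = 21.87 mg/L.
Travel time t = 34.1·1000 / 0.32 = 106600 s = 29.60 h.
Half-life 0.832 d → k = ln 2 / 0.832 = 0.8331 d⁻¹.
First-order decay: C = 21.87·exp(−k·t) = 21.87·0.3579 = 7.828 mg/L.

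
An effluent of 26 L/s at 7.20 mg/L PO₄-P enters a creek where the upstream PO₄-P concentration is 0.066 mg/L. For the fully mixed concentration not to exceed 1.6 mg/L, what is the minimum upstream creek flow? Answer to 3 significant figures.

Set C_mix = 1.6: (Q·0.06600 + 26.00·7.200) / (Q + 26.00) = 1.6
→ Q = 26.00·(7.200 − 1.6)/(1.6 − 0.06600) = 94.92 L/s.

94.9 L/s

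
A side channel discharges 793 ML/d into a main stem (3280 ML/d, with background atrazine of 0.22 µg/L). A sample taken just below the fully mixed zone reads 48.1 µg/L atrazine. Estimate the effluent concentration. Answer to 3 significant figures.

Mass balance: 3280·0.2200 + 793.0·Cₑ = 4073·48.10
→ Cₑ = (4073·48.10 − 3280·0.2200) / 793.0 = 246.1 µg/L.

246 µg/L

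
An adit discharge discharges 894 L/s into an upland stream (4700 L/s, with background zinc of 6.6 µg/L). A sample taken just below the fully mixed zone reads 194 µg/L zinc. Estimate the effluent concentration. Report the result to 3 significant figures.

1180 µg/L

Mass balance: 4700·6.600 + 894.0·Cₑ = 5594·194.0
→ Cₑ = (5594·194.0 − 4700·6.600) / 894.0 = 1179 µg/L.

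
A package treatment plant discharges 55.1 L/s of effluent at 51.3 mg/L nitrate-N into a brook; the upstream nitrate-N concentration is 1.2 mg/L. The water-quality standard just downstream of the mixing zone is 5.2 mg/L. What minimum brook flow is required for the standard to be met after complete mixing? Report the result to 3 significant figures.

Set C_mix = 5.2: (Q·1.200 + 55.10·51.30) / (Q + 55.10) = 5.2
→ Q = 55.10·(51.30 − 5.2)/(5.2 − 1.200) = 635.0 L/s.

635 L/s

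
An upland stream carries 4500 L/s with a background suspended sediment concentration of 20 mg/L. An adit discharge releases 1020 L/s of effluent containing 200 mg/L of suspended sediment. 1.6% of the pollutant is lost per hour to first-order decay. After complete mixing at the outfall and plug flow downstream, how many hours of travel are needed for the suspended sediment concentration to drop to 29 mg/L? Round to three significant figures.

37.7 h

Mass balance: C = (4500·20.00 + 1020·200.0) / 5520 = 294000/5520 = 53.26 mg/L.
1.6%/h lost → k = −ln(1 − 0.016) = 0.01613 h⁻¹.
53.26·exp(−k·t) = 29 → t = ln(53.26/29)/k = 135700 s = 37.69 h.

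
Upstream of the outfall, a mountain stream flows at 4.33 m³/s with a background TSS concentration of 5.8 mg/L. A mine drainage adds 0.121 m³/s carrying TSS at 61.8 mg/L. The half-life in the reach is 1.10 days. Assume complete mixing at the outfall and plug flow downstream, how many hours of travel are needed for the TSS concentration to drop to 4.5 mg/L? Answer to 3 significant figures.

18.5 h

Conservation of mass: C = (4.330·5.800 + 0.1210·61.80) / 4.451 = 32.59/4.451 = 7.322 mg/L.
Half-life 1.10 d → k = ln 2 / 1.10 = 0.6301 d⁻¹.
7.322·exp(−k·t) = 4.5 → t = ln(7.322/4.5)/k = 66750 s = 18.54 h.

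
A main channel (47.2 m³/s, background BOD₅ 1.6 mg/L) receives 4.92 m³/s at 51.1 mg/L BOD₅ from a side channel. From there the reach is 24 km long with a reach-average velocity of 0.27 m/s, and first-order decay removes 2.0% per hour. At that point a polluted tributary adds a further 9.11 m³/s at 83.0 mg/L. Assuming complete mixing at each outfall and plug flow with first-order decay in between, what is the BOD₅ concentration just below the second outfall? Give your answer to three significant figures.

Conservation of mass: C = (47.20·1.600 + 4.920·51.10) / 52.12 = 326.9/52.12 = 6.273 mg/L; combined flow 52.12 m³/s.
Travel time t = 24·1000 / 0.27 = 88890 s = 24.69 h.
2.0%/h lost → k = −ln(1 − 0.02) = 0.02020 h⁻¹.
Applying C = C₀e^(−kt): 6.273 × 0.6072 = 3.809 mg/L.
At the second outfall, C = (52.12·3.809 + 9.110·83.00) / (52.12 + 9.110) = 15.59 mg/L.

15.6 mg/L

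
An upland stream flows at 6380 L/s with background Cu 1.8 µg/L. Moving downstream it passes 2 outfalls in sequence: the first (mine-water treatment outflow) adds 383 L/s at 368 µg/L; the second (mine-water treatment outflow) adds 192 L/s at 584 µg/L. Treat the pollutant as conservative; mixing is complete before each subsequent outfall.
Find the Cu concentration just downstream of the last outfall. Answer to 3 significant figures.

38.0 µg/L

Outfall 1: combined Q = 6763 L/s; C = (6380·1.800 + 383.0·368.0)/6763 = 22.54 µg/L.
Outfall 2: combined Q = 6955 L/s; C = (6763·22.54 + 192.0·584.0)/6955 = 38.04 µg/L.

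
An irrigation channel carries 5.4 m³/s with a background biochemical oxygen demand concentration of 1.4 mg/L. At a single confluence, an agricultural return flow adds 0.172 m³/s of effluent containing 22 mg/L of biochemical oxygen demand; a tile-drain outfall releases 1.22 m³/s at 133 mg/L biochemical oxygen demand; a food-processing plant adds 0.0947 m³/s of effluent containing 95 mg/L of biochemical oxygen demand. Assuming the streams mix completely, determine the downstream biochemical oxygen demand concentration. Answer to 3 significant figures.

Mixed concentration C = ΣQC/ΣQ = (5.400·1.400 + 0.1720·22.00 + 1.220·133.0 + 0.09470·95.00) / 6.887 = 182.6/6.887 = 26.51 mg/L.

26.5 mg/L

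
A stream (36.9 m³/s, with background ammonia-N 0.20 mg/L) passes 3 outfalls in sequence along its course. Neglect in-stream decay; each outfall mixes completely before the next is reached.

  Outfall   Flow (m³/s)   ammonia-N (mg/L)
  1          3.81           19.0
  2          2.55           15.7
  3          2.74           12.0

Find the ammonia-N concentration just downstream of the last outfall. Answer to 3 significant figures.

3.32 mg/L

After outfall 1: Q = 36.90 + 3.810 = 40.71 m³/s; C = (36.90·0.2000 + 3.810·19.00)/40.71 = 1.959 mg/L.
After outfall 2: Q = 40.71 + 2.550 = 43.26 m³/s; C = (40.71·1.959 + 2.550·15.70)/43.26 = 2.769 mg/L.
After outfall 3: Q = 43.26 + 2.740 = 46.00 m³/s; C = (43.26·2.769 + 2.740·12.00)/46.00 = 3.319 mg/L.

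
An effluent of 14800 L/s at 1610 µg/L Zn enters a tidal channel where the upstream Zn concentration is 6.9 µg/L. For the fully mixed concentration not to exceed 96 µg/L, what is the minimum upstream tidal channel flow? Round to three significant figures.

Set C_mix = 96: (Q·6.900 + 14800·1610) / (Q + 14800) = 96
→ Q = 14800·(1610 − 96)/(96 − 6.900) = 251500 L/s.

251000 L/s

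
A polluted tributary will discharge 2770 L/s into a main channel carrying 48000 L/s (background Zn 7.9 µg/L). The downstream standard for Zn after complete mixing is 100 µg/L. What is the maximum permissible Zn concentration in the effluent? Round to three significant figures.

1700 µg/L

At the limit, (Qr·Cr + Qe·Cₑ)/(Qr + Qe) = 100:
Cₑ = (50770·100 − 48000·7.900) / 2770 = 1696 µg/L.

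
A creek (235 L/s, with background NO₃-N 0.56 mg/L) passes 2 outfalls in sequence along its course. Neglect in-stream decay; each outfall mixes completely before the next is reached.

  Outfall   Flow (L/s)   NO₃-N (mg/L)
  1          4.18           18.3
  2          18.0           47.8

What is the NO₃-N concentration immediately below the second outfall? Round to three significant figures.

Outfall 1: combined Q = 239.2 L/s; C = (235.0·0.5600 + 4.180·18.30)/239.2 = 0.8700 mg/L.
Outfall 2: combined Q = 257.2 L/s; C = (239.2·0.8700 + 18.00·47.80)/257.2 = 4.155 mg/L.

4.15 mg/L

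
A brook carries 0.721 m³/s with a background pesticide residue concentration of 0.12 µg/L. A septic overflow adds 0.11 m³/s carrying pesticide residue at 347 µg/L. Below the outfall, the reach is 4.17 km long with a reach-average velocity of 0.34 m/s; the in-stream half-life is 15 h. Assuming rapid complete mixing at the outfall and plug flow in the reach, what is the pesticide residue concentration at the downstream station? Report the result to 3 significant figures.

Mass balance: C = (0.7210·0.1200 + 0.1100·347.0) / 0.8310 = 38.26/0.8310 = 46.04 µg/L.
Travel time t = 4.17·1000 / 0.34 = 12260 s = 3.407 h.
Half-life 15 h → k = ln 2 / 15 = 0.04621 h⁻¹ = 1.109 d⁻¹.
First-order decay: C = 46.04·exp(−k·t) = 46.04·0.8543 = 39.33 µg/L.

39.3 µg/L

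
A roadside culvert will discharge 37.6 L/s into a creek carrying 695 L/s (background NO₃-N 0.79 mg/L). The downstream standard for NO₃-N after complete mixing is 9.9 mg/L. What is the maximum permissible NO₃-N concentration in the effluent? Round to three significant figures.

At the limit, (Qr·Cr + Qe·Cₑ)/(Qr + Qe) = 9.9:
Cₑ = (732.6·9.9 − 695.0·0.7900) / 37.60 = 178.3 mg/L.

178 mg/L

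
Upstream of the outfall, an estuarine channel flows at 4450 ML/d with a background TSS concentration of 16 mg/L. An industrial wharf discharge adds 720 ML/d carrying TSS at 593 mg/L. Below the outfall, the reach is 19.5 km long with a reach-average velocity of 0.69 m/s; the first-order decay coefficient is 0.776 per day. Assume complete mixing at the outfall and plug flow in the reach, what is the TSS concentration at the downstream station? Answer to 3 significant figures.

Conservation of mass: C = (4450·16.00 + 720.0·593.0) / 5170 = 498200/5170 = 96.36 mg/L.
Travel time t = 19.5·1000 / 0.69 = 28260 s = 7.850 h.
After decay, C = 96.36 × e^(−kt) = 96.36 × 0.7758 = 74.76 mg/L.

74.8 mg/L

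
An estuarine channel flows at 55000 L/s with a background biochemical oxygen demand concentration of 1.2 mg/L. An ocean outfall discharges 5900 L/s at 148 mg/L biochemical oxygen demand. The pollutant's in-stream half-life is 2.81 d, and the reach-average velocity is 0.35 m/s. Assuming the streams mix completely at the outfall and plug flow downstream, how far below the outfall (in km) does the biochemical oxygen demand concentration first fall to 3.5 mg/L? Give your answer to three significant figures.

Flow-weighted average: C = (55000·1.200 + 5900·148.0) / 60900 = 939200/60900 = 15.42 mg/L.
Half-life 2.81 d → k = ln 2 / 2.81 = 0.2467 d⁻¹.
Set 15.42·exp(−k·t) = 3.5 → t = ln(15.42/3.5)/k = 519500 s = 144.3 h.
Distance = v·t = 0.35·519500 = 181800 m = 181.8 km.

182 km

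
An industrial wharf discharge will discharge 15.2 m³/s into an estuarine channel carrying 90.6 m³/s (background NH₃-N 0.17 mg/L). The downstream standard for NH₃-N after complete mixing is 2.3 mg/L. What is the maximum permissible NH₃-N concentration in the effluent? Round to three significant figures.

At the limit, (Qr·Cr + Qe·Cₑ)/(Qr + Qe) = 2.3:
Cₑ = (105.8·2.3 − 90.60·0.1700) / 15.20 = 15.00 mg/L.

15.0 mg/L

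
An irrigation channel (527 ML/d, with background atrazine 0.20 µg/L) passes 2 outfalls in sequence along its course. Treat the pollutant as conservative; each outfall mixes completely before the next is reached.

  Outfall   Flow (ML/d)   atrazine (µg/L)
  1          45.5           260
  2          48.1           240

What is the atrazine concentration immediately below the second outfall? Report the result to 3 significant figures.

Outfall 1: combined Q = 572.5 ML/d; C = (527.0·0.2000 + 45.50·260.0)/572.5 = 20.85 µg/L.
Outfall 2: combined Q = 620.6 ML/d; C = (572.5·20.85 + 48.10·240.0)/620.6 = 37.83 µg/L.

37.8 µg/L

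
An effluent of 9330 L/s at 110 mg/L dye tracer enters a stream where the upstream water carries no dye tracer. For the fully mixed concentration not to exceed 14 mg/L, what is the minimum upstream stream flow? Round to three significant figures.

Set C_mix = 14: (Q·0 + 9330·110.0) / (Q + 9330) = 14
→ Q = 9330·(110.0 − 14)/(14 − 0) = 63980 L/s.

64000 L/s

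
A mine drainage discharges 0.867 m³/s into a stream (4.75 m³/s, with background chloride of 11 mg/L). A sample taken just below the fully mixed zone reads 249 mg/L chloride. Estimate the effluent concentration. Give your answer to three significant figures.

1550 mg/L

Mass balance: 4.750·11.00 + 0.8670·Cₑ = 5.617·249.0
→ Cₑ = (5.617·249.0 − 4.750·11.00) / 0.8670 = 1553 mg/L.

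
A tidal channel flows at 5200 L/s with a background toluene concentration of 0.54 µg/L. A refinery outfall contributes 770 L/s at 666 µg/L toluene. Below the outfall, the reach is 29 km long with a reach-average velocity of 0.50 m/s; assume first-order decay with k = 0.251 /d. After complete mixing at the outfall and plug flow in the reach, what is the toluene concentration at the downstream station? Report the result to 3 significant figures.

Flow-weighted average: C = (5200·0.5400 + 770.0·666.0) / 5970 = 515600/5970 = 86.37 µg/L.
Travel time t = 29·1000 / 0.50 = 58000 s = 16.11 h.
Decay over the reach: 86.37·exp(−kt) = 86.37·0.8449 = 72.98 µg/L.

73.0 µg/L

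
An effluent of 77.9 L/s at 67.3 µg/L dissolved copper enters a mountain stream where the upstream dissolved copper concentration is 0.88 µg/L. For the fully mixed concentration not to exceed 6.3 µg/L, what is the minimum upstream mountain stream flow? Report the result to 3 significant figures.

877 L/s

Set C_mix = 6.3: (Q·0.8800 + 77.90·67.30) / (Q + 77.90) = 6.3
→ Q = 77.90·(67.30 − 6.3)/(6.3 − 0.8800) = 876.7 L/s.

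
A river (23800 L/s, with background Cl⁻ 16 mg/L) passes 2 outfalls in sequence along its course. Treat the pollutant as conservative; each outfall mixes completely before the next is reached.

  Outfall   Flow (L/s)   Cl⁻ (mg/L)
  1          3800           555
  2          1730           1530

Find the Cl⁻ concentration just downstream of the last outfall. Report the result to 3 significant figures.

Below outfall 1: Q → 27600 L/s, C = (23800·16.00 + 3800·555.0)/27600 = 90.21 mg/L.
Below outfall 2: Q → 29330 L/s, C = (27600·90.21 + 1730·1530)/29330 = 175.1 mg/L.

175 mg/L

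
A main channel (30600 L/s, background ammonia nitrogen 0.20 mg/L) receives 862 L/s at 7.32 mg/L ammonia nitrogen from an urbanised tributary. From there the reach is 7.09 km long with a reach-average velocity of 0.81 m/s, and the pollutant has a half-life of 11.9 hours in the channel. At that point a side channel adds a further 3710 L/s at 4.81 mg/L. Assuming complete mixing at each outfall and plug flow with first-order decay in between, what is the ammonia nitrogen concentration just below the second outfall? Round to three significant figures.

0.814 mg/L

Mass balance: C = (30600·0.2000 + 862.0·7.320) / 31460 = 12430/31460 = 0.3951 mg/L; combined flow 31460 L/s.
Travel time t = 7.09·1000 / 0.81 = 8753 s = 2.431 h.
Half-life 11.9 h → k = ln 2 / 11.9 = 0.05825 h⁻¹ = 1.398 d⁻¹.
Applying C = C₀e^(−kt): 0.3951 × 0.8679 = 0.3429 mg/L.
At the second outfall, C = (31460·0.3429 + 3710·4.810) / (31460 + 3710) = 0.8141 mg/L.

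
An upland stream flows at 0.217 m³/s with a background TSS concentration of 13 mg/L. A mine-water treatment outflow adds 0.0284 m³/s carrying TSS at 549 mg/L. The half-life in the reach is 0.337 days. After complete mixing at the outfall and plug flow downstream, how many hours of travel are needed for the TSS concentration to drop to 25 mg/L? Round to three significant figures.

12.8 h

Mass balance: C = (0.2170·13.00 + 0.02840·549.0) / 0.2454 = 18.41/0.2454 = 75.03 mg/L.
Half-life 0.337 d → k = ln 2 / 0.337 = 2.057 d⁻¹.
75.03·exp(−k·t) = 25 → t = ln(75.03/25)/k = 46170 s = 12.82 h.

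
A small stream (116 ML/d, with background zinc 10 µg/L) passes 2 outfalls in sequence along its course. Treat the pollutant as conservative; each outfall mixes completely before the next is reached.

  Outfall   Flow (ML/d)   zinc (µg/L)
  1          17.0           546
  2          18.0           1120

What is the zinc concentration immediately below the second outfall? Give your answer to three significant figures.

203 µg/L

After outfall 1: Q = 116.0 + 17.00 = 133.0 ML/d; C = (116.0·10.00 + 17.00·546.0)/133.0 = 78.51 µg/L.
After outfall 2: Q = 133.0 + 18.00 = 151.0 ML/d; C = (133.0·78.51 + 18.00·1120)/151.0 = 202.7 µg/L.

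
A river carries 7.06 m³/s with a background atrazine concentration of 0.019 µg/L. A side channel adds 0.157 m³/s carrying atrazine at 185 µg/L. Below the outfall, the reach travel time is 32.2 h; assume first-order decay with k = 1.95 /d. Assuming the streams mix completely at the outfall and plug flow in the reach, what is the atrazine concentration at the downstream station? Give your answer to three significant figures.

Mass balance: C = (7.060·0.01900 + 0.1570·185.0) / 7.217 = 29.18/7.217 = 4.043 µg/L.
Applying C = C₀e^(−kt): 4.043 × 0.07308 = 0.2955 µg/L.

0.295 µg/L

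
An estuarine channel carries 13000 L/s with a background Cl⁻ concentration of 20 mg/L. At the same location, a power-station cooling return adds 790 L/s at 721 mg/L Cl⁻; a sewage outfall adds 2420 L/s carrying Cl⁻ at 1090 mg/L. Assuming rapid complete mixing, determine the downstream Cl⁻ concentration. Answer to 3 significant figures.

Conservation of mass: C = (13000·20.00 + 790.0·721.0 + 2420·1090) / 16210 = 3467000/16210 = 213.9 mg/L.

214 mg/L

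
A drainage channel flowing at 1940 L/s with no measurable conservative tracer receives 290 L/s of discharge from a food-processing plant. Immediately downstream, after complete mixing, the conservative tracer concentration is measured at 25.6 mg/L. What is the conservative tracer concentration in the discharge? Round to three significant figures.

Mass balance: 1940·0 + 290.0·Cₑ = 2230·25.60
→ Cₑ = (2230·25.60 − 1940·0) / 290.0 = 196.9 mg/L.

197 mg/L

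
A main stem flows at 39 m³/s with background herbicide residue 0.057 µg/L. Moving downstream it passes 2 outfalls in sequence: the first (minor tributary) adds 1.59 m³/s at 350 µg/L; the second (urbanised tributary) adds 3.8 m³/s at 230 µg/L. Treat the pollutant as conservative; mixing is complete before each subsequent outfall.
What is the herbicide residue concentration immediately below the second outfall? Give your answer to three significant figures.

32.3 µg/L

Outfall 1: combined Q = 40.59 m³/s; C = (39.00·0.05700 + 1.590·350.0)/40.59 = 13.77 µg/L.
Outfall 2: combined Q = 44.39 m³/s; C = (40.59·13.77 + 3.800·230.0)/44.39 = 32.28 µg/L.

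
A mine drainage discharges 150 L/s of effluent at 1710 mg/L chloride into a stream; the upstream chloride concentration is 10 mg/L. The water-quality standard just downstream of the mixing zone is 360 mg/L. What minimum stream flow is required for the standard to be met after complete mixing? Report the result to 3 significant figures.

Set C_mix = 360: (Q·10.00 + 150.0·1710) / (Q + 150.0) = 360
→ Q = 150.0·(1710 − 360)/(360 − 10.00) = 578.6 L/s.

579 L/s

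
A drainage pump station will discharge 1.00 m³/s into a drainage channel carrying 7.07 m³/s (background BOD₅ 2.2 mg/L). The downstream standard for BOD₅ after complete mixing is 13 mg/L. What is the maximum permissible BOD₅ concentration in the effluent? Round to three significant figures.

At the limit, (Qr·Cr + Qe·Cₑ)/(Qr + Qe) = 13:
Cₑ = (8.070·13 − 7.070·2.200) / 1.000 = 89.36 mg/L.

89.4 mg/L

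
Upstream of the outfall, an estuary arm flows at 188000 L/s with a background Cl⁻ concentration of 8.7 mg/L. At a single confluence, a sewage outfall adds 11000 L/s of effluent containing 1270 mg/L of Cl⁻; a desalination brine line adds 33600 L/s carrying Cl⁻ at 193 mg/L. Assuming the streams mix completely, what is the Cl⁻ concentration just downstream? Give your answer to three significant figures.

95.0 mg/L

Conservation of mass: C = (188000·8.700 + 11000·1270 + 33600·193.0) / 232600 = 22090000/232600 = 94.97 mg/L.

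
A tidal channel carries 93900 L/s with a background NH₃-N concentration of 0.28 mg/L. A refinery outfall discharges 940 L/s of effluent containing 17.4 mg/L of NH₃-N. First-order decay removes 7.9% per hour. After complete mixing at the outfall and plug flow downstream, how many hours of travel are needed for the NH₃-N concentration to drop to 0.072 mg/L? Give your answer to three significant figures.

Mass balance: C = (93900·0.2800 + 940.0·17.40) / 94840 = 42650/94840 = 0.4497 mg/L.
7.9%/h lost → k = −ln(1 − 0.079) = 0.08230 h⁻¹.
0.4497·exp(−k·t) = 0.072 → t = ln(0.4497/0.072)/k = 80140 s = 22.26 h.

22.3 h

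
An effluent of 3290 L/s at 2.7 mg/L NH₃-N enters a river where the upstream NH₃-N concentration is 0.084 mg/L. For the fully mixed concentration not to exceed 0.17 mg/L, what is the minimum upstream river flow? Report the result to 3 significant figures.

96800 L/s

Set C_mix = 0.17: (Q·0.08400 + 3290·2.700) / (Q + 3290) = 0.17
→ Q = 3290·(2.700 − 0.17)/(0.17 − 0.08400) = 96790 L/s.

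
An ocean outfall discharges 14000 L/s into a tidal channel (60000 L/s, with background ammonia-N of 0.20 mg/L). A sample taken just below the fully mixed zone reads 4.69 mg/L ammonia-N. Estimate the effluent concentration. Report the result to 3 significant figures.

23.9 mg/L

Mass balance: 60000·0.2000 + 14000·Cₑ = 74000·4.690
→ Cₑ = (74000·4.690 − 60000·0.2000) / 14000 = 23.93 mg/L.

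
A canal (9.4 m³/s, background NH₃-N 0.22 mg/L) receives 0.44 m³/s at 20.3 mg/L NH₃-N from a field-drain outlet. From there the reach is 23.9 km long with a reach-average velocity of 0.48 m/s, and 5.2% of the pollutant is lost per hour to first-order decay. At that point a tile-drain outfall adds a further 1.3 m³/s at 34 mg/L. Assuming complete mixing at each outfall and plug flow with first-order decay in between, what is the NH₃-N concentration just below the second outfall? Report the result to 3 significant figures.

4.44 mg/L

Mass balance: C = (9.400·0.2200 + 0.4400·20.30) / 9.840 = 11.00/9.840 = 1.118 mg/L; combined flow 9.840 m³/s.
Travel time t = 23.9·1000 / 0.48 = 49790 s = 13.83 h.
5.2%/h lost → k = −ln(1 − 0.052) = 0.05340 h⁻¹.
Decay over the reach: 1.118·exp(−kt) = 1.118·0.4778 = 0.5341 mg/L.
Second outfall: C = (9.840·0.5341 + 1.300·34.00)/11.14 = 4.439 mg/L.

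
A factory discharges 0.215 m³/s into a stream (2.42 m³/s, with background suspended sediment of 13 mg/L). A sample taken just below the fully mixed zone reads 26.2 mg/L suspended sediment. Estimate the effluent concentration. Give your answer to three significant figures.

Mass balance: 2.420·13.00 + 0.2150·Cₑ = 2.635·26.20
→ Cₑ = (2.635·26.20 − 2.420·13.00) / 0.2150 = 174.8 mg/L.

175 mg/L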